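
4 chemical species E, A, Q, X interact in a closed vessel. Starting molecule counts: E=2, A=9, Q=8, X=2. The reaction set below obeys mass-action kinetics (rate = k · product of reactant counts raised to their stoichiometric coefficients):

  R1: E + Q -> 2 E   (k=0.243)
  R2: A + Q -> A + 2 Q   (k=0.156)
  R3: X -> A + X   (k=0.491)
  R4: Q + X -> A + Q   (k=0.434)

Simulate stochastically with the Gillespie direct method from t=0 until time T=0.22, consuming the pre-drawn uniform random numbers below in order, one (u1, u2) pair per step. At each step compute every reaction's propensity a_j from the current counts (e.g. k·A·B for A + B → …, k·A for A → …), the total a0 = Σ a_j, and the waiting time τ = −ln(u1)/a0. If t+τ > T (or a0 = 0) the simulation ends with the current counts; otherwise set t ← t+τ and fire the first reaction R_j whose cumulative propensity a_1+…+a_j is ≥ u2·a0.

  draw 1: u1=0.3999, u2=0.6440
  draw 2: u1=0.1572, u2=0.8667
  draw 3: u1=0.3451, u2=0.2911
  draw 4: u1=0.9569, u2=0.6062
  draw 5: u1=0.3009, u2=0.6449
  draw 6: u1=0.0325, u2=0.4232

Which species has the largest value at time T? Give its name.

Dominant species at T: Q

t=0.000: E=2 A=9 Q=8 X=2
Draw 1: a1=3.888, a2=11.232, a3=0.982, a4=6.944, a0=23.046; τ=−ln(0.3999)/23.046=0.040 → t=0.040; u2·a0=0.6440·23.046=14.842; a1=3.888 < 14.842 ≤ a1+a2=15.120 → R2 fires; E=2 A=9 Q=9 X=2
Draw 2: a1=4.374, a2=12.636, a3=0.982, a4=7.812, a0=25.804; τ=−ln(0.1572)/25.804=0.072 → t=0.111; u2·a0=0.8667·25.804=22.364; a1+…+a3=17.992 < 22.364 ≤ a1+…+a4=25.804 → R4 fires; E=2 A=10 Q=9 X=1
Draw 3: a1=4.374, a2=14.040, a3=0.491, a4=3.906, a0=22.811; τ=−ln(0.3451)/22.811=0.047 → t=0.158; u2·a0=0.2911·22.811=6.640; a1=4.374 < 6.640 ≤ a1+a2=18.414 → R2 fires; E=2 A=10 Q=10 X=1
Draw 4: a1=4.860, a2=15.600, a3=0.491, a4=4.340, a0=25.291; τ=−ln(0.9569)/25.291=0.002 → t=0.160; u2·a0=0.6062·25.291=15.331; a1=4.860 < 15.331 ≤ a1+a2=20.460 → R2 fires; E=2 A=10 Q=11 X=1
Draw 5: a1=5.346, a2=17.160, a3=0.491, a4=4.774, a0=27.771; τ=−ln(0.3009)/27.771=0.043 → t=0.203; u2·a0=0.6449·27.771=17.910; a1=5.346 < 17.910 ≤ a1+a2=22.506 → R2 fires; E=2 A=10 Q=12 X=1
Draw 6: a1=5.832, a2=18.720, a3=0.491, a4=5.208, a0=30.251; τ=−ln(0.0325)/30.251=0.113 → t=0.316 > T=0.22: stop.
At T=0.22: E=2 A=10 Q=12 X=1; the largest is Q.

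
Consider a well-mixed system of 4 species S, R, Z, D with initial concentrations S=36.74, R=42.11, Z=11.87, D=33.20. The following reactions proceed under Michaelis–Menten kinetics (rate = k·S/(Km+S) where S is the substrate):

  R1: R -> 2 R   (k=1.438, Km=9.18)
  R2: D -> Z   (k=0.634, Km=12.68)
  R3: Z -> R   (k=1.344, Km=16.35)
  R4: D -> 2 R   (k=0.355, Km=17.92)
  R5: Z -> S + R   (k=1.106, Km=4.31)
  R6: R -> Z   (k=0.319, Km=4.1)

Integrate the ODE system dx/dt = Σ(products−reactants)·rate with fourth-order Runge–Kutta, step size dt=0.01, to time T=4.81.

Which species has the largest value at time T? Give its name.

RK4 with dt=0.01: 481 steps to T=4.81. Trajectory (selected grid times):
t=0.00: S=36.74 R=42.11 Z=11.87 D=33.20
t=0.53: S=37.17 R=43.55 Z=11.54 D=32.84
t=1.07: S=37.60 R=45.02 Z=11.21 D=32.46
t=1.60: S=38.02 R=46.45 Z=10.90 D=32.10
t=2.14: S=38.45 R=47.90 Z=10.59 D=31.73
t=2.67: S=38.86 R=49.32 Z=10.29 D=31.38
t=3.21: S=39.28 R=50.75 Z=10.00 D=31.01
t=3.74: S=39.69 R=52.16 Z=9.72 D=30.65
t=4.28: S=40.10 R=53.58 Z=9.44 D=30.29
t=4.81: S=40.50 R=54.97 Z=9.18 D=29.94
At T=4.81: S=40.50 R=54.97 Z=9.18 D=29.94; the largest is R.

Dominant species at T: R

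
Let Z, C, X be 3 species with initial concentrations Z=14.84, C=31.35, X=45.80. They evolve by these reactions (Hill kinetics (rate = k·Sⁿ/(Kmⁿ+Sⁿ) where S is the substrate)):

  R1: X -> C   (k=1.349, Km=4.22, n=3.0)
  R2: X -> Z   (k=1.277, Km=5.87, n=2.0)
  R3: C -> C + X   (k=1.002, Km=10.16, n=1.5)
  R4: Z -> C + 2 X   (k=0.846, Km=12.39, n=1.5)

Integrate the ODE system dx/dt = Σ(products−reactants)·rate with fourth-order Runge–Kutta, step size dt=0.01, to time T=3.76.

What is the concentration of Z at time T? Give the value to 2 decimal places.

RK4 with dt=0.01: 376 steps to T=3.76. Trajectory (selected grid times):
t=0.00: Z=14.84 C=31.35 X=45.80
t=0.42: Z=15.16 C=32.12 X=45.47
t=0.84: Z=15.49 C=32.89 X=45.14
t=1.25: Z=15.80 C=33.65 X=44.84
t=1.67: Z=16.11 C=34.42 X=44.53
t=2.09: Z=16.43 C=35.20 X=44.22
t=2.51: Z=16.74 C=35.99 X=43.93
t=2.92: Z=17.04 C=36.75 X=43.64
t=3.34: Z=17.35 C=37.54 X=43.36
t=3.76: Z=17.65 C=38.33 X=43.08
Read off Z at T=3.76: 17.65

Z at T = 17.65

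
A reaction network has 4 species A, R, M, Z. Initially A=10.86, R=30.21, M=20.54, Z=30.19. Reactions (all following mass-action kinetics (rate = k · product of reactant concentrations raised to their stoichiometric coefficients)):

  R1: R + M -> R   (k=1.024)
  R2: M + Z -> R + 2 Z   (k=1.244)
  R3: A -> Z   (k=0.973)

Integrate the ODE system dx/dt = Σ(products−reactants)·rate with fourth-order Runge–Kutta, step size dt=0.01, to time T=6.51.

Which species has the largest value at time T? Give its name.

RK4 with dt=0.01: 651 steps to T=6.51. Trajectory (selected grid times):
t=0.00: A=10.86 R=30.21 M=20.54 Z=30.19
t=0.72: A=5.39 R=41.49 M=0.00 Z=46.94
t=1.45: A=2.65 R=41.49 M=0.00 Z=49.68
t=2.17: A=1.31 R=41.49 M=0.00 Z=51.02
t=2.89: A=0.65 R=41.49 M=0.00 Z=51.68
t=3.62: A=0.32 R=41.49 M=0.00 Z=52.01
t=4.34: A=0.16 R=41.49 M=0.00 Z=52.17
t=5.06: A=0.08 R=41.49 M=0.00 Z=52.25
t=5.79: A=0.04 R=41.49 M=0.00 Z=52.29
t=6.51: A=0.02 R=41.49 M=0.00 Z=52.31
At T=6.51: A=0.02 R=41.49 M=0.00 Z=52.31; the largest is Z.

Dominant species at T: Z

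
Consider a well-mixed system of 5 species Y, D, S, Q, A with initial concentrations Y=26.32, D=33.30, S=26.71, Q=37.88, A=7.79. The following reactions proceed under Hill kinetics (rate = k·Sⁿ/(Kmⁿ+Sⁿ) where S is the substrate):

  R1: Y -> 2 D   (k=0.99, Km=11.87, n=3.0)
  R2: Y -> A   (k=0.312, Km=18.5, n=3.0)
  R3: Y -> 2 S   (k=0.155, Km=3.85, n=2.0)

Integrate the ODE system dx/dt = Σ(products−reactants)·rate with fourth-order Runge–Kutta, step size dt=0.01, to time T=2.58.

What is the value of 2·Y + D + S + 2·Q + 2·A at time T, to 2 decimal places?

Value at T = 203.99

Check how each reaction changes W = 2·Y + D + S + 2·Q + 2·A (weight of products minus weight of reactants):
R1: Y -> 2 D: (1·2) − (2·1) = 2 − 2 = 0
R2: Y -> A: (2·1) − (2·1) = 2 − 2 = 0
R3: Y -> 2 S: (1·2) − (2·1) = 2 − 2 = 0
Every reaction leaves W unchanged, so W is conserved and no simulation is needed: W(T) = W(0) = 2·26.32 + 33.30 + 26.71 + 2·37.88 + 2·7.79 = 203.99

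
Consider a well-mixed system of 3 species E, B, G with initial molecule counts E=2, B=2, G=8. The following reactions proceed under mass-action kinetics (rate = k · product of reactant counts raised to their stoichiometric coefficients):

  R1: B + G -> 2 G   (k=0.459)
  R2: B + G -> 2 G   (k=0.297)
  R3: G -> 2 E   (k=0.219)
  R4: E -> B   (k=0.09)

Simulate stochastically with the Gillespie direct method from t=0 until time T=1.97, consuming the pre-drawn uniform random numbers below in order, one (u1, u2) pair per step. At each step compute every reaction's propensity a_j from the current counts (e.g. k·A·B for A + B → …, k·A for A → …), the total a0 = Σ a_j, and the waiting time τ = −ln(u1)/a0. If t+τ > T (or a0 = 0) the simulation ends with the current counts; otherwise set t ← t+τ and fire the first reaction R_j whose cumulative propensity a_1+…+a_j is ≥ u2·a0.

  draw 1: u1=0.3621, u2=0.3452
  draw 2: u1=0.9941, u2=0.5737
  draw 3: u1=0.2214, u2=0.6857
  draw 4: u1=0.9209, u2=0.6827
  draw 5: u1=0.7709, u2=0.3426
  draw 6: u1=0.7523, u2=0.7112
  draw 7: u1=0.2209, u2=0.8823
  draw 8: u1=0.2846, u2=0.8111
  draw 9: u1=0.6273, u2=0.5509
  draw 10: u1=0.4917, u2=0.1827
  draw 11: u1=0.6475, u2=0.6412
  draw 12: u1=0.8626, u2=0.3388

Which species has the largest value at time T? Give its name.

t=0.000: E=2 B=2 G=8
Draw 1: a1=7.344, a2=4.752, a3=1.752, a4=0.180, a0=14.028; τ=−ln(0.3621)/14.028=0.072 → t=0.072; u2·a0=0.3452·14.028=4.842 ≤ a1=7.344 → R1 fires; E=2 B=1 G=9
Draw 2: a1=4.131, a2=2.673, a3=1.971, a4=0.180, a0=8.955; τ=−ln(0.9941)/8.955=0.001 → t=0.073; u2·a0=0.5737·8.955=5.137; a1=4.131 < 5.137 ≤ a1+a2=6.804 → R2 fires; E=2 B=0 G=10
Draw 3: a1=0.000, a2=0.000, a3=2.190, a4=0.180, a0=2.370; τ=−ln(0.2214)/2.370=0.636 → t=0.709; u2·a0=0.6857·2.370=1.625; a1+a2=0.000 < 1.625 ≤ a1+…+a3=2.190 → R3 fires; E=4 B=0 G=9
Draw 4: a1=0.000, a2=0.000, a3=1.971, a4=0.360, a0=2.331; τ=−ln(0.9209)/2.331=0.035 → t=0.745; u2·a0=0.6827·2.331=1.591; a1+a2=0.000 < 1.591 ≤ a1+…+a3=1.971 → R3 fires; E=6 B=0 G=8
Draw 5: a1=0.000, a2=0.000, a3=1.752, a4=0.540, a0=2.292; τ=−ln(0.7709)/2.292=0.114 → t=0.858; u2·a0=0.3426·2.292=0.785; a1+a2=0.000 < 0.785 ≤ a1+…+a3=1.752 → R3 fires; E=8 B=0 G=7
Draw 6: a1=0.000, a2=0.000, a3=1.533, a4=0.720, a0=2.253; τ=−ln(0.7523)/2.253=0.126 → t=0.984; u2·a0=0.7112·2.253=1.602; a1+…+a3=1.533 < 1.602 ≤ a1+…+a4=2.253 → R4 fires; E=7 B=1 G=7
Draw 7: a1=3.213, a2=2.079, a3=1.533, a4=0.630, a0=7.455; τ=−ln(0.2209)/7.455=0.203 → t=1.187; u2·a0=0.8823·7.455=6.578; a1+a2=5.292 < 6.578 ≤ a1+…+a3=6.825 → R3 fires; E=9 B=1 G=6
Draw 8: a1=2.754, a2=1.782, a3=1.314, a4=0.810, a0=6.660; τ=−ln(0.2846)/6.660=0.189 → t=1.376; u2·a0=0.8111·6.660=5.402; a1+a2=4.536 < 5.402 ≤ a1+…+a3=5.850 → R3 fires; E=11 B=1 G=5
Draw 9: a1=2.295, a2=1.485, a3=1.095, a4=0.990, a0=5.865; τ=−ln(0.6273)/5.865=0.080 → t=1.455; u2·a0=0.5509·5.865=3.231; a1=2.295 < 3.231 ≤ a1+a2=3.780 → R2 fires; E=11 B=0 G=6
Draw 10: a1=0.000, a2=0.000, a3=1.314, a4=0.990, a0=2.304; τ=−ln(0.4917)/2.304=0.308 → t=1.763; u2·a0=0.1827·2.304=0.421; a1+a2=0.000 < 0.421 ≤ a1+…+a3=1.314 → R3 fires; E=13 B=0 G=5
Draw 11: a1=0.000, a2=0.000, a3=1.095, a4=1.170, a0=2.265; τ=−ln(0.6475)/2.265=0.192 → t=1.955; u2·a0=0.6412·2.265=1.452; a1+…+a3=1.095 < 1.452 ≤ a1+…+a4=2.265 → R4 fires; E=12 B=1 G=5
Draw 12: a1=2.295, a2=1.485, a3=1.095, a4=1.080, a0=5.955; τ=−ln(0.8626)/5.955=0.025 → t=1.980 > T=1.97: stop.
At T=1.97: E=12 B=1 G=5; the largest is E.

Dominant species at T: E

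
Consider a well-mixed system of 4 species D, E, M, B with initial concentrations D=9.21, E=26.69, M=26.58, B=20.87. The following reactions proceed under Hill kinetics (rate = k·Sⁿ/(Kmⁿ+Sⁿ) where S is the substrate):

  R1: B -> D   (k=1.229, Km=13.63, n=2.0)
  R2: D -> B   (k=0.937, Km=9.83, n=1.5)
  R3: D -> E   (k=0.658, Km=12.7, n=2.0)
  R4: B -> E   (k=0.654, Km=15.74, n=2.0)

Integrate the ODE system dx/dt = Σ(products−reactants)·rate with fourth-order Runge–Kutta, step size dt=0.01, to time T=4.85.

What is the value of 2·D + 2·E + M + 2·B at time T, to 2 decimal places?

Check how each reaction changes W = 2·D + 2·E + M + 2·B (weight of products minus weight of reactants):
R1: B -> D: (2·1) − (2·1) = 2 − 2 = 0
R2: D -> B: (2·1) − (2·1) = 2 − 2 = 0
R3: D -> E: (2·1) − (2·1) = 2 − 2 = 0
R4: B -> E: (2·1) − (2·1) = 2 − 2 = 0
Every reaction leaves W unchanged, so W is conserved and no simulation is needed: W(T) = W(0) = 2·9.21 + 2·26.69 + 26.58 + 2·20.87 = 140.12

Value at T = 140.12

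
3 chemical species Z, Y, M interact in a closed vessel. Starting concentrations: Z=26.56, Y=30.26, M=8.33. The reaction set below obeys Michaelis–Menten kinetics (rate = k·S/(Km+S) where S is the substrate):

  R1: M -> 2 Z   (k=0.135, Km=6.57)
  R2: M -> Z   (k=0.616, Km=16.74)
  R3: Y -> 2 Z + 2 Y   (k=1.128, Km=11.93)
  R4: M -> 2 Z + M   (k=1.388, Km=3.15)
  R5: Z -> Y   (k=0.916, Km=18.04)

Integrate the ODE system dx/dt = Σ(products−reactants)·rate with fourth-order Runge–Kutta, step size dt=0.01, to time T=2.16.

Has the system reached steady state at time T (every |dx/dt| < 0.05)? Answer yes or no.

RK4 with dt=0.01: 216 steps to T=2.16. Trajectory (selected grid times):
t=0.00: Z=26.56 Y=30.26 M=8.33
t=0.24: Z=27.39 Y=30.59 M=8.26
t=0.48: Z=28.21 Y=30.91 M=8.20
t=0.72: Z=29.03 Y=31.25 M=8.13
t=0.96: Z=29.85 Y=31.58 M=8.06
t=1.20: Z=30.67 Y=31.91 M=8.00
t=1.44: Z=31.48 Y=32.25 M=7.93
t=1.68: Z=32.30 Y=32.59 M=7.87
t=1.92: Z=33.11 Y=32.93 M=7.80
t=2.16: Z=33.92 Y=33.27 M=7.74
Rates at T: R1=0.0730, R2=0.1947, R3=0.8303, R4=0.9864, R5=0.5980
dx/dt at T (Σ net stoichiometry × rate): Z=+3.3762, Y=+1.4283, M=-0.2677
Largest |dx/dt| is |+3.3762| (Z) ≥ 0.05 → not steady.

Steady state at T: no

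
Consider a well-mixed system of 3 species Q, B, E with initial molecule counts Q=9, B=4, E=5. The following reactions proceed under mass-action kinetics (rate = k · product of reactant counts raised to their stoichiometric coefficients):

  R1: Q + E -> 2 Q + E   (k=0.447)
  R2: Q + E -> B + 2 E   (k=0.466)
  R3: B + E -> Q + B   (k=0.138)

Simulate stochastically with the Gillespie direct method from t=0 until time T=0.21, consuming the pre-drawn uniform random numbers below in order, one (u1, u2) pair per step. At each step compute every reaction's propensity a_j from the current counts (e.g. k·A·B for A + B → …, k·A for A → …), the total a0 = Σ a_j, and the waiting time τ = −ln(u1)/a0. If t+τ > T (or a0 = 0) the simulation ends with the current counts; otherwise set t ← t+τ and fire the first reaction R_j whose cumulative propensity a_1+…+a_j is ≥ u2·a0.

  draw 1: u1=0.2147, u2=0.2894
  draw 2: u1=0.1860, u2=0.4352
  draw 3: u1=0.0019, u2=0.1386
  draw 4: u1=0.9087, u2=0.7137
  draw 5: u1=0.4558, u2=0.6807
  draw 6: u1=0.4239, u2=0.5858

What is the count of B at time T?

t=0.000: Q=9 B=4 E=5
Draw 1: a1=20.115, a2=20.970, a3=2.760, a0=43.845; τ=−ln(0.2147)/43.845=0.035 → t=0.035; u2·a0=0.2894·43.845=12.689 ≤ a1=20.115 → R1 fires; Q=10 B=4 E=5
Draw 2: a1=22.350, a2=23.300, a3=2.760, a0=48.410; τ=−ln(0.1860)/48.410=0.035 → t=0.070; u2·a0=0.4352·48.410=21.068 ≤ a1=22.350 → R1 fires; Q=11 B=4 E=5
Draw 3: a1=24.585, a2=25.630, a3=2.760, a0=52.975; τ=−ln(0.0019)/52.975=0.118 → t=0.188; u2·a0=0.1386·52.975=7.342 ≤ a1=24.585 → R1 fires; Q=12 B=4 E=5
Draw 4: a1=26.820, a2=27.960, a3=2.760, a0=57.540; τ=−ln(0.9087)/57.540=0.002 → t=0.190; u2·a0=0.7137·57.540=41.066; a1=26.820 < 41.066 ≤ a1+a2=54.780 → R2 fires; Q=11 B=5 E=6
Draw 5: a1=29.502, a2=30.756, a3=4.140, a0=64.398; τ=−ln(0.4558)/64.398=0.012 → t=0.202; u2·a0=0.6807·64.398=43.836; a1=29.502 < 43.836 ≤ a1+a2=60.258 → R2 fires; Q=10 B=6 E=7
Draw 6: a1=31.290, a2=32.620, a3=5.796, a0=69.706; τ=−ln(0.4239)/69.706=0.012 → t=0.214 > T=0.21: stop.
Read off B at T=0.21: 6

B at T = 6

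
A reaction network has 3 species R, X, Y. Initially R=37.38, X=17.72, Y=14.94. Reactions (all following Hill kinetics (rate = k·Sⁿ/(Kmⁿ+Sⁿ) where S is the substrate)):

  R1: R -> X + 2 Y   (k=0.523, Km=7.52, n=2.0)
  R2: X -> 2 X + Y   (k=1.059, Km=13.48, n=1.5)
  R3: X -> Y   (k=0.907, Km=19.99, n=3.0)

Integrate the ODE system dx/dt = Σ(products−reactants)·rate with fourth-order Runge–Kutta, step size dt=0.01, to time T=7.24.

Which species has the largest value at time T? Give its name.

RK4 with dt=0.01: 724 steps to T=7.24. Trajectory (selected grid times):
t=0.00: R=37.38 X=17.72 Y=14.94
t=0.80: R=36.98 X=18.33 Y=16.57
t=1.61: R=36.57 X=18.94 Y=18.24
t=2.41: R=36.17 X=19.53 Y=19.92
t=3.22: R=35.76 X=20.12 Y=21.64
t=4.02: R=35.36 X=20.70 Y=23.37
t=4.83: R=34.96 X=21.28 Y=25.14
t=5.63: R=34.56 X=21.84 Y=26.91
t=6.44: R=34.15 X=22.40 Y=28.72
t=7.24: R=33.76 X=22.95 Y=30.53
At T=7.24: R=33.76 X=22.95 Y=30.53; the largest is R.

Dominant species at T: R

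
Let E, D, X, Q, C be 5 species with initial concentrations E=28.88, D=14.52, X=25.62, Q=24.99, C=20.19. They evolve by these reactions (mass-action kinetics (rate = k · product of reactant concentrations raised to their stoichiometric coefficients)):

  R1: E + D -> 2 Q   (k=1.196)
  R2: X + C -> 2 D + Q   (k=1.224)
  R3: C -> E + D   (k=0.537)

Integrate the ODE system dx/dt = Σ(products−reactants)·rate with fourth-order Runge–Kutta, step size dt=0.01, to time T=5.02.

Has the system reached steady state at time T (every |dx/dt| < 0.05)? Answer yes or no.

Steady state at T: yes

RK4 with dt=0.01: 502 steps to T=5.02. Trajectory (selected grid times):
t=0.00: E=28.88 D=14.52 X=25.62 Q=24.99 C=20.19
t=0.56: E=0.00 D=24.65 X=6.12 Q=103.51 C=0.06
t=1.12: E=0.00 D=24.75 X=6.06 Q=103.57 C=0.00
t=1.67: E=0.00 D=24.76 X=6.06 Q=103.57 C=0.00
t=2.23: E=0.00 D=24.76 X=6.06 Q=103.57 C=0.00
t=2.79: E=0.00 D=24.76 X=6.06 Q=103.57 C=0.00
t=3.35: E=0.00 D=24.76 X=6.06 Q=103.57 C=0.00
t=3.90: E=0.00 D=24.76 X=6.06 Q=103.57 C=0.00
t=4.46: E=0.00 D=24.76 X=6.06 Q=103.57 C=0.00
t=5.02: E=0.00 D=24.76 X=6.06 Q=103.57 C=0.00
Rates at T: R1=0.0000, R2=0.0000, R3=0.0000
dx/dt at T (Σ net stoichiometry × rate): E=-0.0000, D=+0.0000, X=-0.0000, Q=+0.0000, C=-0.0000
Largest |dx/dt| is |+0.0000| (D) < 0.05 → steady.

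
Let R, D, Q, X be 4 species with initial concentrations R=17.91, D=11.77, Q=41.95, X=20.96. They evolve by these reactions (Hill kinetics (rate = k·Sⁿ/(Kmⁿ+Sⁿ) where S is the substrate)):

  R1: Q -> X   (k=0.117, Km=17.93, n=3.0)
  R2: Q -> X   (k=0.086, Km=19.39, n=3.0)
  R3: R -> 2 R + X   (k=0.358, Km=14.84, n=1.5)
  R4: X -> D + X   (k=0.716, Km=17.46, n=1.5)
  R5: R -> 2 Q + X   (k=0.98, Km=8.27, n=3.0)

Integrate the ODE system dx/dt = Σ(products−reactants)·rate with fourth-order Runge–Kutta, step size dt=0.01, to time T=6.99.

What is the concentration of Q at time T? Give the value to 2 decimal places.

Q at T = 52.47

RK4 with dt=0.01: 699 steps to T=6.99. Trajectory (selected grid times):
t=0.00: R=17.91 D=11.77 Q=41.95 X=20.96
t=0.78: R=17.37 D=12.09 Q=43.19 X=21.96
t=1.55: R=16.85 D=12.42 Q=44.40 X=22.93
t=2.33: R=16.32 D=12.76 Q=45.61 X=23.91
t=3.11: R=15.80 D=13.11 Q=46.81 X=24.88
t=3.88: R=15.28 D=13.46 Q=47.97 X=25.83
t=4.66: R=14.77 D=13.82 Q=49.13 X=26.77
t=5.44: R=14.26 D=14.19 Q=50.27 X=27.71
t=6.21: R=13.77 D=14.56 Q=51.38 X=28.61
t=6.99: R=13.27 D=14.94 Q=52.47 X=29.52
Read off Q at T=6.99: 52.47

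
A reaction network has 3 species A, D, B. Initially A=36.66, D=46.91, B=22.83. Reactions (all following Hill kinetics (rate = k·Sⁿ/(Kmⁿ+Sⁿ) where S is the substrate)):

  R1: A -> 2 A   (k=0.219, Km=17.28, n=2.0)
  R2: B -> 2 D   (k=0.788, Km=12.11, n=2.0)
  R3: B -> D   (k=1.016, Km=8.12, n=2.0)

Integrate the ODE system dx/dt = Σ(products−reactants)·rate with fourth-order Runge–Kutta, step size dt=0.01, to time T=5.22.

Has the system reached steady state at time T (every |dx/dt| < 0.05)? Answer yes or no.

Steady state at T: no

RK4 with dt=0.01: 522 steps to T=5.22. Trajectory (selected grid times):
t=0.00: A=36.66 D=46.91 B=22.83
t=0.58: A=36.76 D=48.14 B=21.96
t=1.16: A=36.87 D=49.35 B=21.09
t=1.74: A=36.97 D=50.54 B=20.24
t=2.32: A=37.08 D=51.71 B=19.40
t=2.90: A=37.18 D=52.86 B=18.58
t=3.48: A=37.29 D=53.98 B=17.77
t=4.06: A=37.39 D=55.08 B=16.98
t=4.64: A=37.49 D=56.15 B=16.21
t=5.22: A=37.60 D=57.19 B=15.45
Rates at T: R1=0.1808, R2=0.4882, R3=0.7962
dx/dt at T (Σ net stoichiometry × rate): A=+0.1808, D=+1.7726, B=-1.2844
Largest |dx/dt| is |+1.7726| (D) ≥ 0.05 → not steady.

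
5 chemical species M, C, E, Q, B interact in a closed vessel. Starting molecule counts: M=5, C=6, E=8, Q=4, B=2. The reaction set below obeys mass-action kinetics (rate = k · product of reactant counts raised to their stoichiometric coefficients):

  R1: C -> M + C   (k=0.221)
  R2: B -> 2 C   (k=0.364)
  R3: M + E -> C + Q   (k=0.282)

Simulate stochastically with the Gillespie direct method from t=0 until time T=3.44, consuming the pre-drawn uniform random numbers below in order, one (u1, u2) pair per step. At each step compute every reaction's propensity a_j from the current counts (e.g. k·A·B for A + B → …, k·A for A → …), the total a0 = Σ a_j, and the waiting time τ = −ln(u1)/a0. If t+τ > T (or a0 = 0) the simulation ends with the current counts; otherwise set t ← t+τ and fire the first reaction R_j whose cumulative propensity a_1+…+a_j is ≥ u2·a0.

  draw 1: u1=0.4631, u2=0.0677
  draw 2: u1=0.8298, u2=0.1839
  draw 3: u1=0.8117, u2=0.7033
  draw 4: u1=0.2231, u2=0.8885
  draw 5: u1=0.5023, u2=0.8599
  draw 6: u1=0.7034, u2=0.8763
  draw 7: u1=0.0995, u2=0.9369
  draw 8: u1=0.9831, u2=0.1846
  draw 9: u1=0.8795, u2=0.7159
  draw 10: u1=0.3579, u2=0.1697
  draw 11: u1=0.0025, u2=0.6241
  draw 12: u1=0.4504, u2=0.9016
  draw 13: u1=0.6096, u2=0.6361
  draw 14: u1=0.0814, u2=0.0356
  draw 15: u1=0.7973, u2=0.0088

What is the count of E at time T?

t=0.000: M=5 C=6 E=8 Q=4 B=2
Draw 1: a1=1.326, a2=0.728, a3=11.280, a0=13.334; τ=−ln(0.4631)/13.334=0.058 → t=0.058; u2·a0=0.0677·13.334=0.903 ≤ a1=1.326 → R1 fires; M=6 C=6 E=8 Q=4 B=2
Draw 2: a1=1.326, a2=0.728, a3=13.536, a0=15.590; τ=−ln(0.8298)/15.590=0.012 → t=0.070; u2·a0=0.1839·15.590=2.867; a1+a2=2.054 < 2.867 ≤ a1+…+a3=15.590 → R3 fires; M=5 C=7 E=7 Q=5 B=2
Draw 3: a1=1.547, a2=0.728, a3=9.870, a0=12.145; τ=−ln(0.8117)/12.145=0.017 → t=0.087; u2·a0=0.7033·12.145=8.542; a1+a2=2.275 < 8.542 ≤ a1+…+a3=12.145 → R3 fires; M=4 C=8 E=6 Q=6 B=2
Draw 4: a1=1.768, a2=0.728, a3=6.768, a0=9.264; τ=−ln(0.2231)/9.264=0.162 → t=0.249; u2·a0=0.8885·9.264=8.231; a1+a2=2.496 < 8.231 ≤ a1+…+a3=9.264 → R3 fires; M=3 C=9 E=5 Q=7 B=2
Draw 5: a1=1.989, a2=0.728, a3=4.230, a0=6.947; τ=−ln(0.5023)/6.947=0.099 → t=0.348; u2·a0=0.8599·6.947=5.974; a1+a2=2.717 < 5.974 ≤ a1+…+a3=6.947 → R3 fires; M=2 C=10 E=4 Q=8 B=2
Draw 6: a1=2.210, a2=0.728, a3=2.256, a0=5.194; τ=−ln(0.7034)/5.194=0.068 → t=0.416; u2·a0=0.8763·5.194=4.552; a1+a2=2.938 < 4.552 ≤ a1+…+a3=5.194 → R3 fires; M=1 C=11 E=3 Q=9 B=2
Draw 7: a1=2.431, a2=0.728, a3=0.846, a0=4.005; τ=−ln(0.0995)/4.005=0.576 → t=0.992; u2·a0=0.9369·4.005=3.752; a1+a2=3.159 < 3.752 ≤ a1+…+a3=4.005 → R3 fires; M=0 C=12 E=2 Q=10 B=2
Draw 8: a1=2.652, a2=0.728, a3=0.000, a0=3.380; τ=−ln(0.9831)/3.380=0.005 → t=0.997; u2·a0=0.1846·3.380=0.624 ≤ a1=2.652 → R1 fires; M=1 C=12 E=2 Q=10 B=2
Draw 9: a1=2.652, a2=0.728, a3=0.564, a0=3.944; τ=−ln(0.8795)/3.944=0.033 → t=1.029; u2·a0=0.7159·3.944=2.824; a1=2.652 < 2.824 ≤ a1+a2=3.380 → R2 fires; M=1 C=14 E=2 Q=10 B=1
Draw 10: a1=3.094, a2=0.364, a3=0.564, a0=4.022; τ=−ln(0.3579)/4.022=0.255 → t=1.285; u2·a0=0.1697·4.022=0.683 ≤ a1=3.094 → R1 fires; M=2 C=14 E=2 Q=10 B=1
Draw 11: a1=3.094, a2=0.364, a3=1.128, a0=4.586; τ=−ln(0.0025)/4.586=1.306 → t=2.591; u2·a0=0.6241·4.586=2.862 ≤ a1=3.094 → R1 fires; M=3 C=14 E=2 Q=10 B=1
Draw 12: a1=3.094, a2=0.364, a3=1.692, a0=5.150; τ=−ln(0.4504)/5.150=0.155 → t=2.746; u2·a0=0.9016·5.150=4.643; a1+a2=3.458 < 4.643 ≤ a1+…+a3=5.150 → R3 fires; M=2 C=15 E=1 Q=11 B=1
Draw 13: a1=3.315, a2=0.364, a3=0.564, a0=4.243; τ=−ln(0.6096)/4.243=0.117 → t=2.863; u2·a0=0.6361·4.243=2.699 ≤ a1=3.315 → R1 fires; M=3 C=15 E=1 Q=11 B=1
Draw 14: a1=3.315, a2=0.364, a3=0.846, a0=4.525; τ=−ln(0.0814)/4.525=0.554 → t=3.417; u2·a0=0.0356·4.525=0.161 ≤ a1=3.315 → R1 fires; M=4 C=15 E=1 Q=11 B=1
Draw 15: a1=3.315, a2=0.364, a3=1.128, a0=4.807; τ=−ln(0.7973)/4.807=0.047 → t=3.464 > T=3.44: stop.
Read off E at T=3.44: 1

E at T = 1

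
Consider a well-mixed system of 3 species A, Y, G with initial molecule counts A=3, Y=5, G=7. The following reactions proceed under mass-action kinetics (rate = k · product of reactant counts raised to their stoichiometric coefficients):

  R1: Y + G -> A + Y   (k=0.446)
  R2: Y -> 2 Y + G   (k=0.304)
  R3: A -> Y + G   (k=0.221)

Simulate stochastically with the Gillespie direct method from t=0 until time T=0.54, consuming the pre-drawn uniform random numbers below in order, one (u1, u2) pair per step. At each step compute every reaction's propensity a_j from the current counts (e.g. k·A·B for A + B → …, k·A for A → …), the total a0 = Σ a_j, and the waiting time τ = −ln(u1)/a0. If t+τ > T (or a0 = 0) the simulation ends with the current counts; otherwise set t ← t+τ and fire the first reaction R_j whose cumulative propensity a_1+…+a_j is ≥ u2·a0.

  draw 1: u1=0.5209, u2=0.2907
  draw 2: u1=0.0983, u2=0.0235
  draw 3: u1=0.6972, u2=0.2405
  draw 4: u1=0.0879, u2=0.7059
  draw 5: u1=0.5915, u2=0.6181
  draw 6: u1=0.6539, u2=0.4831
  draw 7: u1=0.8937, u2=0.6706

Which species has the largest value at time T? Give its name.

Dominant species at T: A

t=0.000: A=3 Y=5 G=7
Draw 1: a1=15.610, a2=1.520, a3=0.663, a0=17.793; τ=−ln(0.5209)/17.793=0.037 → t=0.037; u2·a0=0.2907·17.793=5.172 ≤ a1=15.610 → R1 fires; A=4 Y=5 G=6
Draw 2: a1=13.380, a2=1.520, a3=0.884, a0=15.784; τ=−ln(0.0983)/15.784=0.147 → t=0.184; u2·a0=0.0235·15.784=0.371 ≤ a1=13.380 → R1 fires; A=5 Y=5 G=5
Draw 3: a1=11.150, a2=1.520, a3=1.105, a0=13.775; τ=−ln(0.6972)/13.775=0.026 → t=0.210; u2·a0=0.2405·13.775=3.313 ≤ a1=11.150 → R1 fires; A=6 Y=5 G=4
Draw 4: a1=8.920, a2=1.520, a3=1.326, a0=11.766; τ=−ln(0.0879)/11.766=0.207 → t=0.416; u2·a0=0.7059·11.766=8.306 ≤ a1=8.920 → R1 fires; A=7 Y=5 G=3
Draw 5: a1=6.690, a2=1.520, a3=1.547, a0=9.757; τ=−ln(0.5915)/9.757=0.054 → t=0.470; u2·a0=0.6181·9.757=6.031 ≤ a1=6.690 → R1 fires; A=8 Y=5 G=2
Draw 6: a1=4.460, a2=1.520, a3=1.768, a0=7.748; τ=−ln(0.6539)/7.748=0.055 → t=0.525; u2·a0=0.4831·7.748=3.743 ≤ a1=4.460 → R1 fires; A=9 Y=5 G=1
Draw 7: a1=2.230, a2=1.520, a3=1.989, a0=5.739; τ=−ln(0.8937)/5.739=0.020 → t=0.545 > T=0.54: stop.
At T=0.54: A=9 Y=5 G=1; the largest is A.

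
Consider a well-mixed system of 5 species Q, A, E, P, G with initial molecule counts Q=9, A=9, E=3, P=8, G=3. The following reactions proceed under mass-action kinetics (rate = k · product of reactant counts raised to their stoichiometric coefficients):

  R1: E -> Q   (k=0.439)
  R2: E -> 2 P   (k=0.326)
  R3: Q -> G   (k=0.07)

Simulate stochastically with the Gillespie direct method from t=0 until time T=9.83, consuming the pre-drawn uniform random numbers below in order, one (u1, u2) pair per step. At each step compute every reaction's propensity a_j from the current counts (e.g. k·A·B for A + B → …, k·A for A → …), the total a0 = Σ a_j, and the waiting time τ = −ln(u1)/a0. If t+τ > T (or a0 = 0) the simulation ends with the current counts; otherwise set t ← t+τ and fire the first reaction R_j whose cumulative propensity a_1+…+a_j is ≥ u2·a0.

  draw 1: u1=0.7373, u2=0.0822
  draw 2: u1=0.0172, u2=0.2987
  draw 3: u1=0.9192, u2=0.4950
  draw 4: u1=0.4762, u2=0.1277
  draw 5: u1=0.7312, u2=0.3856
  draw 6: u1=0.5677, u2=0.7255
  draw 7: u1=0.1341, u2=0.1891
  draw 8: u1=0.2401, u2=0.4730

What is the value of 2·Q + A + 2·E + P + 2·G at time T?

Check how each reaction changes W = 2·Q + A + 2·E + P + 2·G (weight of products minus weight of reactants):
R1: E -> Q: (2·1) − (2·1) = 2 − 2 = 0
R2: E -> 2 P: (1·2) − (2·1) = 2 − 2 = 0
R3: Q -> G: (2·1) − (2·1) = 2 − 2 = 0
Every reaction leaves W unchanged, so W is conserved and no simulation is needed: W(T) = W(0) = 2·9 + 9 + 2·3 + 8 + 2·3 = 47

Value at T = 47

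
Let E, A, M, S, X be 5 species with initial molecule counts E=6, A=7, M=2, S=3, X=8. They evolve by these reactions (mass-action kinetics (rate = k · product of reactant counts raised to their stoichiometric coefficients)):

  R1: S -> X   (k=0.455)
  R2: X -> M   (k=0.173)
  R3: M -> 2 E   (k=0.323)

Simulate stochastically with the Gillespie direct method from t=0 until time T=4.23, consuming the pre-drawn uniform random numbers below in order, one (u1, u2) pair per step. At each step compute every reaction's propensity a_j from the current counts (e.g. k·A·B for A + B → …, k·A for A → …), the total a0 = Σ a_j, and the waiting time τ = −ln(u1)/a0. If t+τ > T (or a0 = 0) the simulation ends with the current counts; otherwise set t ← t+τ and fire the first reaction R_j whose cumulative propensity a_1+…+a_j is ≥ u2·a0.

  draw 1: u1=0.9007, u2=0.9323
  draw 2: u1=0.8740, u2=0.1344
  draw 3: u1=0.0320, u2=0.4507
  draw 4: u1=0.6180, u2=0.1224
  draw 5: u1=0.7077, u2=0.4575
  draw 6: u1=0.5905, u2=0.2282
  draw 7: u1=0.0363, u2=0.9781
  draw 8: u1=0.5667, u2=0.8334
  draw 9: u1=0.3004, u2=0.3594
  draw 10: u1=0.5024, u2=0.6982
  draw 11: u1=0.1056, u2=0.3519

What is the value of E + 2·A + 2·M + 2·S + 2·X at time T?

Check how each reaction changes W = E + 2·A + 2·M + 2·S + 2·X (weight of products minus weight of reactants):
R1: S -> X: (2·1) − (2·1) = 2 − 2 = 0
R2: X -> M: (2·1) − (2·1) = 2 − 2 = 0
R3: M -> 2 E: (1·2) − (2·1) = 2 − 2 = 0
Every reaction leaves W unchanged, so W is conserved and no simulation is needed: W(T) = W(0) = 6 + 2·7 + 2·2 + 2·3 + 2·8 = 46

Value at T = 46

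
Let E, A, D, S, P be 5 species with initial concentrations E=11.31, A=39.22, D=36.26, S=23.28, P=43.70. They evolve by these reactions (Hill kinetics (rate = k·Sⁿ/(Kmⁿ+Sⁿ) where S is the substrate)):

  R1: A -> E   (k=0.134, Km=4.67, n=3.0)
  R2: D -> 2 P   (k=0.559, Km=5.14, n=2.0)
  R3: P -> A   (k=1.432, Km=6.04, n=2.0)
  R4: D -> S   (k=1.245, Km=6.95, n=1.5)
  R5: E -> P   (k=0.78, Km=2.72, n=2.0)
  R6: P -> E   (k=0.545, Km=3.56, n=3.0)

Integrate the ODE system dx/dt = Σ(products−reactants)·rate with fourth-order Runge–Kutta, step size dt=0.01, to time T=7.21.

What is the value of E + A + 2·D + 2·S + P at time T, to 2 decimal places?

Check how each reaction changes W = E + A + 2·D + 2·S + P (weight of products minus weight of reactants):
R1: A -> E: (1·1) − (1·1) = 1 − 1 = 0
R2: D -> 2 P: (1·2) − (2·1) = 2 − 2 = 0
R3: P -> A: (1·1) − (1·1) = 1 − 1 = 0
R4: D -> S: (2·1) − (2·1) = 2 − 2 = 0
R5: E -> P: (1·1) − (1·1) = 1 − 1 = 0
R6: P -> E: (1·1) − (1·1) = 1 − 1 = 0
Every reaction leaves W unchanged, so W is conserved and no simulation is needed: W(T) = W(0) = 11.31 + 39.22 + 2·36.26 + 2·23.28 + 43.70 = 213.31

Value at T = 213.31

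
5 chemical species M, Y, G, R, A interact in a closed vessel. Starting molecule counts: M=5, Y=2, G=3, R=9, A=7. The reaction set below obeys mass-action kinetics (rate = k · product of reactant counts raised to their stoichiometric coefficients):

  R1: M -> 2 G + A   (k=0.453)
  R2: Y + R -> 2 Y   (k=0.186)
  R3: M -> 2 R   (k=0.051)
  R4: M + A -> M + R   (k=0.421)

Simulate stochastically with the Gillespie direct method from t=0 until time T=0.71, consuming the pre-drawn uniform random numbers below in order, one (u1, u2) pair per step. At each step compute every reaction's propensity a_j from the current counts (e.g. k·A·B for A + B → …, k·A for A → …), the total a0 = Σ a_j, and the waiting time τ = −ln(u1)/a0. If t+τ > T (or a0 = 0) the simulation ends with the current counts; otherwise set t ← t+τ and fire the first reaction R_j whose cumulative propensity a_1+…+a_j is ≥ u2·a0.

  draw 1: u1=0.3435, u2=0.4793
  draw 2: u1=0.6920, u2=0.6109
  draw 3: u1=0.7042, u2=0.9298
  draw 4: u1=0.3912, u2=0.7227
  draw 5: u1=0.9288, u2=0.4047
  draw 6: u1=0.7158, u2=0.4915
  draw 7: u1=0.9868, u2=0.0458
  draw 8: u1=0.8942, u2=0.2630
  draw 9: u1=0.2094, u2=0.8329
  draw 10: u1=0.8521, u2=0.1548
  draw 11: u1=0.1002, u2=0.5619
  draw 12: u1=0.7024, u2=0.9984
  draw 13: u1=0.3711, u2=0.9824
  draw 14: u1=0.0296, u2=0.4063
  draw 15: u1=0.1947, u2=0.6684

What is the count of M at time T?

t=0.000: M=5 Y=2 G=3 R=9 A=7
Draw 1: a1=2.265, a2=3.348, a3=0.255, a4=14.735, a0=20.603; τ=−ln(0.3435)/20.603=0.052 → t=0.052; u2·a0=0.4793·20.603=9.875; a1+…+a3=5.868 < 9.875 ≤ a1+…+a4=20.603 → R4 fires; M=5 Y=2 G=3 R=10 A=6
Draw 2: a1=2.265, a2=3.720, a3=0.255, a4=12.630, a0=18.870; τ=−ln(0.6920)/18.870=0.020 → t=0.071; u2·a0=0.6109·18.870=11.528; a1+…+a3=6.240 < 11.528 ≤ a1+…+a4=18.870 → R4 fires; M=5 Y=2 G=3 R=11 A=5
Draw 3: a1=2.265, a2=4.092, a3=0.255, a4=10.525, a0=17.137; τ=−ln(0.7042)/17.137=0.020 → t=0.092; u2·a0=0.9298·17.137=15.934; a1+…+a3=6.612 < 15.934 ≤ a1+…+a4=17.137 → R4 fires; M=5 Y=2 G=3 R=12 A=4
Draw 4: a1=2.265, a2=4.464, a3=0.255, a4=8.420, a0=15.404; τ=−ln(0.3912)/15.404=0.061 → t=0.153; u2·a0=0.7227·15.404=11.132; a1+…+a3=6.984 < 11.132 ≤ a1+…+a4=15.404 → R4 fires; M=5 Y=2 G=3 R=13 A=3
Draw 5: a1=2.265, a2=4.836, a3=0.255, a4=6.315, a0=13.671; τ=−ln(0.9288)/13.671=0.005 → t=0.158; u2·a0=0.4047·13.671=5.533; a1=2.265 < 5.533 ≤ a1+a2=7.101 → R2 fires; M=5 Y=3 G=3 R=12 A=3
Draw 6: a1=2.265, a2=6.696, a3=0.255, a4=6.315, a0=15.531; τ=−ln(0.7158)/15.531=0.022 → t=0.180; u2·a0=0.4915·15.531=7.633; a1=2.265 < 7.633 ≤ a1+a2=8.961 → R2 fires; M=5 Y=4 G=3 R=11 A=3
Draw 7: a1=2.265, a2=8.184, a3=0.255, a4=6.315, a0=17.019; τ=−ln(0.9868)/17.019=0.001 → t=0.180; u2·a0=0.0458·17.019=0.779 ≤ a1=2.265 → R1 fires; M=4 Y=4 G=5 R=11 A=4
Draw 8: a1=1.812, a2=8.184, a3=0.204, a4=6.736, a0=16.936; τ=−ln(0.8942)/16.936=0.007 → t=0.187; u2·a0=0.2630·16.936=4.454; a1=1.812 < 4.454 ≤ a1+a2=9.996 → R2 fires; M=4 Y=5 G=5 R=10 A=4
Draw 9: a1=1.812, a2=9.300, a3=0.204, a4=6.736, a0=18.052; τ=−ln(0.2094)/18.052=0.087 → t=0.274; u2·a0=0.8329·18.052=15.036; a1+…+a3=11.316 < 15.036 ≤ a1+…+a4=18.052 → R4 fires; M=4 Y=5 G=5 R=11 A=3
Draw 10: a1=1.812, a2=10.230, a3=0.204, a4=5.052, a0=17.298; τ=−ln(0.8521)/17.298=0.009 → t=0.283; u2·a0=0.1548·17.298=2.678; a1=1.812 < 2.678 ≤ a1+a2=12.042 → R2 fires; M=4 Y=6 G=5 R=10 A=3
Draw 11: a1=1.812, a2=11.160, a3=0.204, a4=5.052, a0=18.228; τ=−ln(0.1002)/18.228=0.126 → t=0.409; u2·a0=0.5619·18.228=10.242; a1=1.812 < 10.242 ≤ a1+a2=12.972 → R2 fires; M=4 Y=7 G=5 R=9 A=3
Draw 12: a1=1.812, a2=11.718, a3=0.204, a4=5.052, a0=18.786; τ=−ln(0.7024)/18.786=0.019 → t=0.428; u2·a0=0.9984·18.786=18.756; a1+…+a3=13.734 < 18.756 ≤ a1+…+a4=18.786 → R4 fires; M=4 Y=7 G=5 R=10 A=2
Draw 13: a1=1.812, a2=13.020, a3=0.204, a4=3.368, a0=18.404; τ=−ln(0.3711)/18.404=0.054 → t=0.482; u2·a0=0.9824·18.404=18.080; a1+…+a3=15.036 < 18.080 ≤ a1+…+a4=18.404 → R4 fires; M=4 Y=7 G=5 R=11 A=1
Draw 14: a1=1.812, a2=14.322, a3=0.204, a4=1.684, a0=18.022; τ=−ln(0.0296)/18.022=0.195 → t=0.677; u2·a0=0.4063·18.022=7.322; a1=1.812 < 7.322 ≤ a1+a2=16.134 → R2 fires; M=4 Y=8 G=5 R=10 A=1
Draw 15: a1=1.812, a2=14.880, a3=0.204, a4=1.684, a0=18.580; τ=−ln(0.1947)/18.580=0.088 → t=0.765 > T=0.71: stop.
Read off M at T=0.71: 4

M at T = 4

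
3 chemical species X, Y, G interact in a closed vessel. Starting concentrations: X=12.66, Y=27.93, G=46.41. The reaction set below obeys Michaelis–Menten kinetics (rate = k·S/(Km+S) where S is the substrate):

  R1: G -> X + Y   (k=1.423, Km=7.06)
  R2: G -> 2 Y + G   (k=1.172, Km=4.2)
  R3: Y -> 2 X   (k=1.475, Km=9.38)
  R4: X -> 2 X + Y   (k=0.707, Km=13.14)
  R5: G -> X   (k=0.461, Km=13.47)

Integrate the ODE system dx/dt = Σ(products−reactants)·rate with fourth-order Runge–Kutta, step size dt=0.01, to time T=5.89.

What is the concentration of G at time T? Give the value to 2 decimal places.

RK4 with dt=0.01: 589 steps to T=5.89. Trajectory (selected grid times):
t=0.00: X=12.66 Y=27.93 G=46.41
t=0.65: X=15.38 Y=29.64 G=45.38
t=1.31: X=18.17 Y=31.38 G=44.33
t=1.96: X=20.96 Y=33.10 G=43.31
t=2.62: X=23.82 Y=34.85 G=42.27
t=3.27: X=26.65 Y=36.57 G=41.25
t=3.93: X=29.56 Y=38.31 G=40.22
t=4.58: X=32.44 Y=40.02 G=39.21
t=5.24: X=35.38 Y=41.76 G=38.19
t=5.89: X=38.29 Y=43.46 G=37.19
Read off G at T=5.89: 37.19

G at T = 37.19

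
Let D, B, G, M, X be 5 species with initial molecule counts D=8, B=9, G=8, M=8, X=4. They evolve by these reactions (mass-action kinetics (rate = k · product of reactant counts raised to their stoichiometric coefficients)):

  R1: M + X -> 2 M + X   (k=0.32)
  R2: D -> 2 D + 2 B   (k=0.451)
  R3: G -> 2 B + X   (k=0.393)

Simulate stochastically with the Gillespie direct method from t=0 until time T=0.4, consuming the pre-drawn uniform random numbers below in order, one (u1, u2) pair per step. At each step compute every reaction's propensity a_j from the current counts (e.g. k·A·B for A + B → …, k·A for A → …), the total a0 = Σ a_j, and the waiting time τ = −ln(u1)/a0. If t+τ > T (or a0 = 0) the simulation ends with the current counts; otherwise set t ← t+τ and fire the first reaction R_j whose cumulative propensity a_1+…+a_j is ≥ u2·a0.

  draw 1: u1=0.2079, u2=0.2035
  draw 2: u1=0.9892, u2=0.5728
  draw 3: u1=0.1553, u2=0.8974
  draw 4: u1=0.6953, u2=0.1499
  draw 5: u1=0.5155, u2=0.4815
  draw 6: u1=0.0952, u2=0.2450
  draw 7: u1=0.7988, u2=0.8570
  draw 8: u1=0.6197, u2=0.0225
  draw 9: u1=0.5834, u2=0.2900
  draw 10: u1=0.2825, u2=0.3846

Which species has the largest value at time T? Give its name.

t=0.000: D=8 B=9 G=8 M=8 X=4
Draw 1: a1=10.240, a2=3.608, a3=3.144, a0=16.992; τ=−ln(0.2079)/16.992=0.092 → t=0.092; u2·a0=0.2035·16.992=3.458 ≤ a1=10.240 → R1 fires; D=8 B=9 G=8 M=9 X=4
Draw 2: a1=11.520, a2=3.608, a3=3.144, a0=18.272; τ=−ln(0.9892)/18.272=0.001 → t=0.093; u2·a0=0.5728·18.272=10.466 ≤ a1=11.520 → R1 fires; D=8 B=9 G=8 M=10 X=4
Draw 3: a1=12.800, a2=3.608, a3=3.144, a0=19.552; τ=−ln(0.1553)/19.552=0.095 → t=0.188; u2·a0=0.8974·19.552=17.546; a1+a2=16.408 < 17.546 ≤ a1+…+a3=19.552 → R3 fires; D=8 B=11 G=7 M=10 X=5
Draw 4: a1=16.000, a2=3.608, a3=2.751, a0=22.359; τ=−ln(0.6953)/22.359=0.016 → t=0.205; u2·a0=0.1499·22.359=3.352 ≤ a1=16.000 → R1 fires; D=8 B=11 G=7 M=11 X=5
Draw 5: a1=17.600, a2=3.608, a3=2.751, a0=23.959; τ=−ln(0.5155)/23.959=0.028 → t=0.232; u2·a0=0.4815·23.959=11.536 ≤ a1=17.600 → R1 fires; D=8 B=11 G=7 M=12 X=5
Draw 6: a1=19.200, a2=3.608, a3=2.751, a0=25.559; τ=−ln(0.0952)/25.559=0.092 → t=0.324; u2·a0=0.2450·25.559=6.262 ≤ a1=19.200 → R1 fires; D=8 B=11 G=7 M=13 X=5
Draw 7: a1=20.800, a2=3.608, a3=2.751, a0=27.159; τ=−ln(0.7988)/27.159=0.008 → t=0.332; u2·a0=0.8570·27.159=23.275; a1=20.800 < 23.275 ≤ a1+a2=24.408 → R2 fires; D=9 B=13 G=7 M=13 X=5
Draw 8: a1=20.800, a2=4.059, a3=2.751, a0=27.610; τ=−ln(0.6197)/27.610=0.017 → t=0.350; u2·a0=0.0225·27.610=0.621 ≤ a1=20.800 → R1 fires; D=9 B=13 G=7 M=14 X=5
Draw 9: a1=22.400, a2=4.059, a3=2.751, a0=29.210; τ=−ln(0.5834)/29.210=0.018 → t=0.368; u2·a0=0.2900·29.210=8.471 ≤ a1=22.400 → R1 fires; D=9 B=13 G=7 M=15 X=5
Draw 10: a1=24.000, a2=4.059, a3=2.751, a0=30.810; τ=−ln(0.2825)/30.810=0.041 → t=0.409 > T=0.4: stop.
At T=0.4: D=9 B=13 G=7 M=15 X=5; the largest is M.

Dominant species at T: M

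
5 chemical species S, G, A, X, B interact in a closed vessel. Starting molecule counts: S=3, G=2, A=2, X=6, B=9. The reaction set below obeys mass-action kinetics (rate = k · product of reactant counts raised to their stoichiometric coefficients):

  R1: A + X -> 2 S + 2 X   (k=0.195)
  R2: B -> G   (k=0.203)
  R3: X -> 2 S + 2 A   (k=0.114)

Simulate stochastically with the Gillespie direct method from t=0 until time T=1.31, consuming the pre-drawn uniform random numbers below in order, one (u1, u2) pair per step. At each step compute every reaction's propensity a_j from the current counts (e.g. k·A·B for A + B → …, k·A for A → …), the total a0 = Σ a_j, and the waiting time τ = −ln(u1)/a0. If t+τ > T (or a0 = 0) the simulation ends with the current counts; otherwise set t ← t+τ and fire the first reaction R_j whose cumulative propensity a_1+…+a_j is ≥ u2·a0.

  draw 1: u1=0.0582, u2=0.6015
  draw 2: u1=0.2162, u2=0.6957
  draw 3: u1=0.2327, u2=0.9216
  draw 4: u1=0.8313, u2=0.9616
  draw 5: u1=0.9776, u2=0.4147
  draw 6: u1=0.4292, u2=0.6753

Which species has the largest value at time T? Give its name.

t=0.000: S=3 G=2 A=2 X=6 B=9
Draw 1: a1=2.340, a2=1.827, a3=0.684, a0=4.851; τ=−ln(0.0582)/4.851=0.586 → t=0.586; u2·a0=0.6015·4.851=2.918; a1=2.340 < 2.918 ≤ a1+a2=4.167 → R2 fires; S=3 G=3 A=2 X=6 B=8
Draw 2: a1=2.340, a2=1.624, a3=0.684, a0=4.648; τ=−ln(0.2162)/4.648=0.330 → t=0.916; u2·a0=0.6957·4.648=3.234; a1=2.340 < 3.234 ≤ a1+a2=3.964 → R2 fires; S=3 G=4 A=2 X=6 B=7
Draw 3: a1=2.340, a2=1.421, a3=0.684, a0=4.445; τ=−ln(0.2327)/4.445=0.328 → t=1.244; u2·a0=0.9216·4.445=4.097; a1+a2=3.761 < 4.097 ≤ a1+…+a3=4.445 → R3 fires; S=5 G=4 A=4 X=5 B=7
Draw 4: a1=3.900, a2=1.421, a3=0.570, a0=5.891; τ=−ln(0.8313)/5.891=0.031 → t=1.275; u2·a0=0.9616·5.891=5.665; a1+a2=5.321 < 5.665 ≤ a1+…+a3=5.891 → R3 fires; S=7 G=4 A=6 X=4 B=7
Draw 5: a1=4.680, a2=1.421, a3=0.456, a0=6.557; τ=−ln(0.9776)/6.557=0.003 → t=1.279; u2·a0=0.4147·6.557=2.719 ≤ a1=4.680 → R1 fires; S=9 G=4 A=5 X=5 B=7
Draw 6: a1=4.875, a2=1.421, a3=0.570, a0=6.866; τ=−ln(0.4292)/6.866=0.123 → t=1.402 > T=1.31: stop.
At T=1.31: S=9 G=4 A=5 X=5 B=7; the largest is S.

Dominant species at T: S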